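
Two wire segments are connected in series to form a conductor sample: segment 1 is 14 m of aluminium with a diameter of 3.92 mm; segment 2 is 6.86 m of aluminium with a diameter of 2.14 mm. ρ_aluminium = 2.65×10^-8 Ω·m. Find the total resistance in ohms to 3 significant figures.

0.0813 Ω

Segment 1: A = π(d/2)² = π(1.9600e-03 m)² = 1.207e-05 m²
R₁ = ρL/A = (2.65×10^-8)(14)/(1.207e-05) = 0.03074 Ω
Segment 2: A = π(d/2)² = π(1.0700e-03 m)² = 3.597e-06 m²
R₂ = (2.65×10^-8)(6.86)/(3.597e-06) = 0.05054 Ω
R = R₁ + R₂ = 0.0813 Ω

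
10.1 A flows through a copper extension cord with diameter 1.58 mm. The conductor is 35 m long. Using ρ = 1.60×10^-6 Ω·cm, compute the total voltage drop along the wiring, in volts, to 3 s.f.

2.88 V

ρ = 1.60×10^-6 Ω·cm = 1.60×10^-8 Ω·m
A = π(d/2)² = π(7.9000e-04 m)² = 1.961e-06 m²
R = ρL/A = (1.60×10^-8)(35)/(1.961e-06) = 0.2856 Ω
V = IR = 10.1 × 0.2856 = 2.88 V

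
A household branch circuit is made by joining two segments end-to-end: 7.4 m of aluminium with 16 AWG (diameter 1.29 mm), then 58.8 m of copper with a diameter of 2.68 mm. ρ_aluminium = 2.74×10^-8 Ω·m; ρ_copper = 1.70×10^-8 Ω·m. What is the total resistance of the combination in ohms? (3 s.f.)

0.332 Ω

Segment 1: A = π(1.29/2 mm)² = π(6.4500e-04 m)² = 1.307e-06 m²
R₁ = ρL/A = (2.74×10^-8)(7.4)/(1.307e-06) = 0.1551 Ω
Segment 2: A = π(d/2)² = π(1.3400e-03 m)² = 5.641e-06 m²
R₂ = (1.70×10^-8)(58.8)/(5.641e-06) = 0.1772 Ω
R = R₁ + R₂ = 0.332 Ω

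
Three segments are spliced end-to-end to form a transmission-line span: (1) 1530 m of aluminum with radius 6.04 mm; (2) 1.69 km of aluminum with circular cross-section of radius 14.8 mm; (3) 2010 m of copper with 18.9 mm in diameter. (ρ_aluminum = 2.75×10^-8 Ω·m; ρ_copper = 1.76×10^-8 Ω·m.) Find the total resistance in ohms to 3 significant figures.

0.561 Ω

Seg 1: A = πr² = π(6.0400e-03 m)² = 1.146e-04 m²
R_1 = (2.75×10^-8)(1530)/(1.146e-04) = 0.3671 Ω
Seg 2: A = πr² = π(1.4800e-02 m)² = 6.881e-04 m²
R_2 = (2.75×10^-8)(1690)/(6.881e-04) = 0.06754 Ω
Seg 3: A = π(d/2)² = π(9.4500e-03 m)² = 2.806e-04 m²
R_3 = (1.76×10^-8)(2010)/(2.806e-04) = 0.1261 Ω
R_total = R_1 + R_2 + R_3 = 0.561 Ω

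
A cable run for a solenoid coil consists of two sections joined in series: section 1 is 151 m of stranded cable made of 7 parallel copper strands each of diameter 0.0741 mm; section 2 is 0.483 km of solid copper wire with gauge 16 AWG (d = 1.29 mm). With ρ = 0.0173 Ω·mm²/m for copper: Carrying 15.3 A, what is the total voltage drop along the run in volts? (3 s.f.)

ρ = 0.0173 Ω·mm²/m = 1.73×10^-8 Ω·m
Section 1: A_strand = π(3.7050e-05)² = 4.312e-09 m²; R₁ = ρL/(N·A_s) = (1.73×10^-8)(151)/(7×4.312e-09) = 86.54 Ω
Section 2: A = π(1.29/2 mm)² = π(6.4500e-04 m)² = 1.307e-06 m²
R₂ = (1.73×10^-8)(483)/(1.307e-06) = 6.393 Ω
R = R₁ + R₂ = 92.93 Ω
V = IR = 15.3 × 92.93 = 1420 V

1420 V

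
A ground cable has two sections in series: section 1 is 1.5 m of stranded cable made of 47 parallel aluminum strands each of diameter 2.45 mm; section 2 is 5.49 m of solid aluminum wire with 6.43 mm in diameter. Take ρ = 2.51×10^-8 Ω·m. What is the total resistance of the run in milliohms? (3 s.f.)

4.41 mΩ

Section 1: A_strand = π(1.2250e-03)² = 4.714e-06 m²; R₁ = ρL/(N·A_s) = (2.51×10^-8)(1.5)/(47×4.714e-06) = 1.699×10^-4 Ω
Section 2: A = π(d/2)² = π(3.2150e-03 m)² = 3.247e-05 m²
R₂ = (2.51×10^-8)(5.49)/(3.247e-05) = 0.004244 Ω
R = R₁ + R₂ = 4.41 mΩ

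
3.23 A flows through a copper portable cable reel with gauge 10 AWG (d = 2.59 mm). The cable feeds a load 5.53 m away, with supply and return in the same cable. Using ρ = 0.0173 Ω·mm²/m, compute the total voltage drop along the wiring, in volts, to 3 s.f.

ρ = 0.0173 Ω·mm²/m = 1.73×10^-8 Ω·m
A = π(2.59/2 mm)² = π(1.2950e-03 m)² = 5.269e-06 m²
Total conductor length (both ways) L = 2 × 5.53 = 11.06 m
R = ρL/A = (1.73×10^-8)(11.06)/(5.269e-06) = 0.03632 Ω
V = IR = 3.23 × 0.03632 = 0.117 V

0.117 V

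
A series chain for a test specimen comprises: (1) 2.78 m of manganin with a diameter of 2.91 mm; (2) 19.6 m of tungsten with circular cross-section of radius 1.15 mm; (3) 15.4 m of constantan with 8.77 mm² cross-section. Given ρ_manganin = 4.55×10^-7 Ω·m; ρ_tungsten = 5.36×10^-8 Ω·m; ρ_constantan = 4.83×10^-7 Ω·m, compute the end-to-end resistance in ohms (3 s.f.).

Seg 1: A = π(d/2)² = π(1.4550e-03 m)² = 6.651e-06 m²
R_1 = (4.55×10^-7)(2.78)/(6.651e-06) = 0.1902 Ω
Seg 2: A = πr² = π(1.1500e-03 m)² = 4.155e-06 m²
R_2 = (5.36×10^-8)(19.6)/(4.155e-06) = 0.2529 Ω
Seg 3: A = 8.77 mm² = 8.770e-06 m²
R_3 = (4.83×10^-7)(15.4)/(8.770e-06) = 0.8481 Ω
R_total = R_1 + R_2 + R_3 = 1.29 Ω

1.29 Ω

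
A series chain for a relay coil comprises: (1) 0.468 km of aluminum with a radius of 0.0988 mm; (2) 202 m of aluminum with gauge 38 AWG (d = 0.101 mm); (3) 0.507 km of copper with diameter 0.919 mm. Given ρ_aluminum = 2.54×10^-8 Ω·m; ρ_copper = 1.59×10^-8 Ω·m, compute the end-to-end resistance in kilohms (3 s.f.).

Seg 1: A = πr² = π(9.8800e-05 m)² = 3.067e-08 m²
R_1 = (2.54×10^-8)(468)/(3.067e-08) = 387.6 Ω
Seg 2: A = π(0.101/2 mm)² = π(5.0500e-05 m)² = 8.012e-09 m²
R_2 = (2.54×10^-8)(202)/(8.012e-09) = 640.4 Ω
Seg 3: A = π(d/2)² = π(4.5950e-04 m)² = 6.633e-07 m²
R_3 = (1.59×10^-8)(507)/(6.633e-07) = 12.15 Ω
R_total = R_1 + R_2 + R_3 = 1.04 kΩ

1.04 kΩ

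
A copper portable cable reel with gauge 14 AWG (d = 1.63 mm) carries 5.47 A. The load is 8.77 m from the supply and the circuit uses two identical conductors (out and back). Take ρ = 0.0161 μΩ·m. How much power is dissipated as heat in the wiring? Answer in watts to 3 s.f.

ρ = 0.0161 μΩ·m = 1.61×10^-8 Ω·m
A = π(1.63/2 mm)² = π(8.1500e-04 m)² = 2.087e-06 m²
Total conductor length (both ways) L = 2 × 8.77 = 17.54 m
R = ρL/A = (1.61×10^-8)(17.54)/(2.087e-06) = 0.1353 Ω
P = I²R = (5.47)² × 0.1353 = 4.05 W

4.05 W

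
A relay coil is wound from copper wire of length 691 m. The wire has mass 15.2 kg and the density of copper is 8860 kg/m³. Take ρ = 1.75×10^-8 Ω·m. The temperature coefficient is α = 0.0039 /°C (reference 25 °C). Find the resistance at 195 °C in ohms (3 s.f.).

A = m/(density·L) = 15.2/(8860×691) = 2.4827e-06 m²
R = ρL/A = (1.75×10^-8)(691)/(2.4827e-06) = 4.871 Ω
R(195 °C) = 4.871 × (1 + 0.0039×170) = 8.10 Ω

8.10 Ω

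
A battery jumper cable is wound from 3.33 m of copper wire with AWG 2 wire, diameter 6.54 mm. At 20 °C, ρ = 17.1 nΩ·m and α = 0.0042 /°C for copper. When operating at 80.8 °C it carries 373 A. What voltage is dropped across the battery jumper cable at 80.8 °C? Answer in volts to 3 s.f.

0.794 V

ρ = 17.1 nΩ·m = 1.71×10^-8 Ω·m
A = π(6.54/2 mm)² = π(3.2700e-03 m)² = 3.359e-05 m²
R₍20₎ = ρL/A = (1.71×10^-8)(3.33)/(3.359e-05) = 0.001695 Ω
R₍80.8₎ = R₍20₎(1 + αΔT) = 0.001695 × (1 + 0.0042×60.8) = 0.002128 Ω
V = IR = 373 × 0.002128 = 0.794 V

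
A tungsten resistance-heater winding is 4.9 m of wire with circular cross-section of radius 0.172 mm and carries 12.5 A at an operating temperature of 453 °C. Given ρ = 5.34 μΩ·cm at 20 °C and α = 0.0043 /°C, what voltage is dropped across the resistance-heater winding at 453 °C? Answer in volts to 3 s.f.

101 V

ρ = 5.34 μΩ·cm = 5.34×10^-8 Ω·m
A = πr² = π(1.7200e-04 m)² = 9.294e-08 m²
R₍20₎ = ρL/A = (5.34×10^-8)(4.9)/(9.294e-08) = 2.815 Ω
R₍453₎ = R₍20₎(1 + αΔT) = 2.815 × (1 + 0.0043×433) = 8.057 Ω
V = IR = 12.5 × 8.057 = 101 V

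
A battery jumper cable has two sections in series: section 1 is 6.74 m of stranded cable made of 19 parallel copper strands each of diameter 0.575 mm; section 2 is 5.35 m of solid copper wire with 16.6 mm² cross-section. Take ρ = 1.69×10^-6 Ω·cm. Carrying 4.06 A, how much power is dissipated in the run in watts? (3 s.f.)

ρ = 1.69×10^-6 Ω·cm = 1.69×10^-8 Ω·m
Section 1: A_strand = π(2.8750e-04)² = 2.597e-07 m²; R₁ = ρL/(N·A_s) = (1.69×10^-8)(6.74)/(19×2.597e-07) = 0.02309 Ω
Section 2: A = 16.6 mm² = 1.660e-05 m²
R₂ = (1.69×10^-8)(5.35)/(1.660e-05) = 0.005447 Ω
R = R₁ + R₂ = 0.02853 Ω
P = I²R = (4.06)² × 0.02853 = 0.470 W

0.470 W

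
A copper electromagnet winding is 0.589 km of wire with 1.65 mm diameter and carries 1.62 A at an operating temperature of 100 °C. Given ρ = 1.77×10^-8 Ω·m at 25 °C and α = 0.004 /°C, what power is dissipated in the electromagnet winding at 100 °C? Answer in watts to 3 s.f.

16.6 W

A = π(d/2)² = π(8.2500e-04 m)² = 2.138e-06 m²
R₍25₎ = ρL/A = (1.77×10^-8)(589)/(2.138e-06) = 4.876 Ω
R₍100₎ = R₍25₎(1 + αΔT) = 4.876 × (1 + 0.004×75) = 6.338 Ω
P = I²R = (1.62)² × 6.338 = 16.6 W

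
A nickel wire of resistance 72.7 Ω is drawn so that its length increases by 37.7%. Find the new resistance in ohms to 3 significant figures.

k = 1 + 37.7/100 = 1.377; volume constant ⇒ A' = A/k, so R' = k²R.
R' = 1.896 × 72.7 = 138 Ω

138 Ω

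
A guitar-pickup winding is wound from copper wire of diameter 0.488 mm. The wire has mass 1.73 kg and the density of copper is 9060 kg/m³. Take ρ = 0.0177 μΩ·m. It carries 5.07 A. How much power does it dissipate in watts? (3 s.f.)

2480 W

ρ = 0.0177 μΩ·m = 1.77×10^-8 Ω·m
A = π(d/2)² = π(2.4400e-04 m)² = 1.8704e-07 m²
L = m/(density·A) = 1.73/(9060×1.8704e-07) = 1021 m
R = ρL/A = (1.77×10^-8)(1021)/(1.8704e-07) = 96.61 Ω
P = I²R = (5.07)² × 96.61 = 2480 W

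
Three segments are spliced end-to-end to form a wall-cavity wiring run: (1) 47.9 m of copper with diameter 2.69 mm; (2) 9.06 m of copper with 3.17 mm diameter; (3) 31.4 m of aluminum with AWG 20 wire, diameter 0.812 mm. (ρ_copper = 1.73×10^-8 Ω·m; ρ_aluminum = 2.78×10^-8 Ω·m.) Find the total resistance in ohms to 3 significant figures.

1.85 Ω

Seg 1: A = π(d/2)² = π(1.3450e-03 m)² = 5.683e-06 m²
R_1 = (1.73×10^-8)(47.9)/(5.683e-06) = 0.1458 Ω
Seg 2: A = π(d/2)² = π(1.5850e-03 m)² = 7.892e-06 m²
R_2 = (1.73×10^-8)(9.06)/(7.892e-06) = 0.01986 Ω
Seg 3: A = π(0.812/2 mm)² = π(4.0600e-04 m)² = 5.178e-07 m²
R_3 = (2.78×10^-8)(31.4)/(5.178e-07) = 1.686 Ω
R_total = R_1 + R_2 + R_3 = 1.85 Ω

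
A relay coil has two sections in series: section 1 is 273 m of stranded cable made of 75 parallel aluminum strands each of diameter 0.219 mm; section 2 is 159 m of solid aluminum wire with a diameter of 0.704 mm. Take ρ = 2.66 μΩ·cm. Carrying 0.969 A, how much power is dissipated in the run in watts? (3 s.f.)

12.6 W

ρ = 2.66 μΩ·cm = 2.66×10^-8 Ω·m
Section 1: A_strand = π(1.0950e-04)² = 3.767e-08 m²; R₁ = ρL/(N·A_s) = (2.66×10^-8)(273)/(75×3.767e-08) = 2.57 Ω
Section 2: A = π(d/2)² = π(3.5200e-04 m)² = 3.893e-07 m²
R₂ = (2.66×10^-8)(159)/(3.893e-07) = 10.87 Ω
R = R₁ + R₂ = 13.44 Ω
P = I²R = (0.969)² × 13.44 = 12.6 W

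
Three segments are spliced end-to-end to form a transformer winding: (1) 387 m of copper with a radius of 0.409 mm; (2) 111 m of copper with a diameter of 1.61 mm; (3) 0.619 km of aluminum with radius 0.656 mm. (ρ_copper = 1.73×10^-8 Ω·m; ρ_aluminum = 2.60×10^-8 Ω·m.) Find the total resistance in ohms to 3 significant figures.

Seg 1: A = πr² = π(4.0900e-04 m)² = 5.255e-07 m²
R_1 = (1.73×10^-8)(387)/(5.255e-07) = 12.74 Ω
Seg 2: A = π(d/2)² = π(8.0500e-04 m)² = 2.036e-06 m²
R_2 = (1.73×10^-8)(111)/(2.036e-06) = 0.9433 Ω
Seg 3: A = πr² = π(6.5600e-04 m)² = 1.352e-06 m²
R_3 = (2.60×10^-8)(619)/(1.352e-06) = 11.9 Ω
R_total = R_1 + R_2 + R_3 = 25.6 Ω

25.6 Ω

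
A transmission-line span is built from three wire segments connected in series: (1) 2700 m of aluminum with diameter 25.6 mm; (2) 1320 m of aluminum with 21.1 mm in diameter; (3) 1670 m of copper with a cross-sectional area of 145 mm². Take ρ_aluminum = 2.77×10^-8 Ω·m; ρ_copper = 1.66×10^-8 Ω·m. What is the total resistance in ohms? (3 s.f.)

Seg 1: A = π(d/2)² = π(1.2800e-02 m)² = 5.147e-04 m²
R_1 = (2.77×10^-8)(2700)/(5.147e-04) = 0.1453 Ω
Seg 2: A = π(d/2)² = π(1.0550e-02 m)² = 3.497e-04 m²
R_2 = (2.77×10^-8)(1320)/(3.497e-04) = 0.1046 Ω
Seg 3: A = 145 mm² = 1.450e-04 m²
R_3 = (1.66×10^-8)(1670)/(1.450e-04) = 0.1912 Ω
R_total = R_1 + R_2 + R_3 = 0.441 Ω

0.441 Ω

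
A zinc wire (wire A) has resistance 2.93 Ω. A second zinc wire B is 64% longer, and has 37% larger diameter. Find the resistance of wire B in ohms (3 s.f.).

2.56 Ω

R ∝ L/d², so R_B/R_A = (1 + 64/100) × (1 + 37/100)⁻²
= 1.64 × 0.5328 = 0.8738
R_B = 0.8738 × 2.93 = 2.56 Ω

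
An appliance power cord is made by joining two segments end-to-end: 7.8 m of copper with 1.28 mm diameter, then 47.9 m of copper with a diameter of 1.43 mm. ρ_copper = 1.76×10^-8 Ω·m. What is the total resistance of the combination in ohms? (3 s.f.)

Segment 1: A = π(d/2)² = π(6.4000e-04 m)² = 1.287e-06 m²
R₁ = ρL/A = (1.76×10^-8)(7.8)/(1.287e-06) = 0.1067 Ω
Segment 2: A = π(d/2)² = π(7.1500e-04 m)² = 1.606e-06 m²
R₂ = (1.76×10^-8)(47.9)/(1.606e-06) = 0.5249 Ω
R = R₁ + R₂ = 0.632 Ω

0.632 Ω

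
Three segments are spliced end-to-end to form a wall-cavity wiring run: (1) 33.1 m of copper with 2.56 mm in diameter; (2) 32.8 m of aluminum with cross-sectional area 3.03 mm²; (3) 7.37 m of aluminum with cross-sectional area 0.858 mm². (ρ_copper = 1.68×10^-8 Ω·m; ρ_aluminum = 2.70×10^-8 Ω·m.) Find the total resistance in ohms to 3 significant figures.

Seg 1: A = π(d/2)² = π(1.2800e-03 m)² = 5.147e-06 m²
R_1 = (1.68×10^-8)(33.1)/(5.147e-06) = 0.108 Ω
Seg 2: A = 3.03 mm² = 3.030e-06 m²
R_2 = (2.70×10^-8)(32.8)/(3.030e-06) = 0.2923 Ω
Seg 3: A = 0.858 mm² = 8.580e-07 m²
R_3 = (2.70×10^-8)(7.37)/(8.580e-07) = 0.2319 Ω
R_total = R_1 + R_2 + R_3 = 0.632 Ω

0.632 Ω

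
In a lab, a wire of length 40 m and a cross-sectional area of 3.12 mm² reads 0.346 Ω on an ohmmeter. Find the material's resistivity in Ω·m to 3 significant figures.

A = 3.12 mm² = 3.120e-06 m²
ρ = RA/L = (0.346)(3.120e-06)/(40) = 2.70×10^-8 Ω·m

2.70×10^-8 Ω·m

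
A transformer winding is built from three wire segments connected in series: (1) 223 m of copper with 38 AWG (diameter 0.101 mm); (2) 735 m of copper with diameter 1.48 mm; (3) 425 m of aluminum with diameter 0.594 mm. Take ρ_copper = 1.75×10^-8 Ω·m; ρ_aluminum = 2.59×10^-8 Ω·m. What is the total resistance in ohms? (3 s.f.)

Seg 1: A = π(0.101/2 mm)² = π(5.0500e-05 m)² = 8.012e-09 m²
R_1 = (1.75×10^-8)(223)/(8.012e-09) = 487.1 Ω
Seg 2: A = π(d/2)² = π(7.4000e-04 m)² = 1.720e-06 m²
R_2 = (1.75×10^-8)(735)/(1.720e-06) = 7.477 Ω
Seg 3: A = π(d/2)² = π(2.9700e-04 m)² = 2.771e-07 m²
R_3 = (2.59×10^-8)(425)/(2.771e-07) = 39.72 Ω
R_total = R_1 + R_2 + R_3 = 534 Ω

534 Ω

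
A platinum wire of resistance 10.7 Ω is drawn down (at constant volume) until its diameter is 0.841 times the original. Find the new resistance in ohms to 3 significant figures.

Volume constant ⇒ L' = L/r² with r = 0.841. R' = ρL'/A' = ρ(L/r²)/(πr²d₀²/4) = R/r⁴.
R' = 1.999 × 10.7 = 21.4 Ω

21.4 Ω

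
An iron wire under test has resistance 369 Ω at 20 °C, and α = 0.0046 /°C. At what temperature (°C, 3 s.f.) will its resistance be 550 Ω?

127 °C

R = R₀(1 + α(T − T₀)) ⇒ T = T₀ + (R/R₀ − 1)/α
T = 20 + (550/369 − 1)/0.0046 = 20 + (0.4905)/0.0046 = 127 °C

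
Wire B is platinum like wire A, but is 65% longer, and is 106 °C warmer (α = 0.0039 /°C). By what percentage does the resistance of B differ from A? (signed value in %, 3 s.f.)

133%

R ∝ ρL/d² with ρ ∝ (1+αΔT), so R_B/R_A = (1 + 65/100) × (1 + 0.0039×106)
= 1.65 × 1.413 = 2.332
(R_B − R_A)/R_A = 2.332 − 1 = 133%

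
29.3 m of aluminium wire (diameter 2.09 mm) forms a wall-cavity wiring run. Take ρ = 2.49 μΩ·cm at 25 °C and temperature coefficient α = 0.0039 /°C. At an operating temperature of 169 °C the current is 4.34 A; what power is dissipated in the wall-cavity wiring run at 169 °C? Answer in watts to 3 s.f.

6.26 W

ρ = 2.49 μΩ·cm = 2.49×10^-8 Ω·m
A = π(d/2)² = π(1.0450e-03 m)² = 3.431e-06 m²
R₍25₎ = ρL/A = (2.49×10^-8)(29.3)/(3.431e-06) = 0.2127 Ω
R₍169₎ = R₍25₎(1 + αΔT) = 0.2127 × (1 + 0.0039×144) = 0.3321 Ω
P = I²R = (4.34)² × 0.3321 = 6.26 W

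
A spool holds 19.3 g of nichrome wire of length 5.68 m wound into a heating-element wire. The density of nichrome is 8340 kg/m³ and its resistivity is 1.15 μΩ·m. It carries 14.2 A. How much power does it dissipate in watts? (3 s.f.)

3230 W

ρ = 1.15 μΩ·m = 1.15×10^-6 Ω·m
A = m/(density·L) = 0.0193/(8340×5.68) = 4.0742e-07 m²
R = ρL/A = (1.15×10^-6)(5.68)/(4.0742e-07) = 16.03 Ω
P = I²R = (14.2)² × 16.03 = 3230 W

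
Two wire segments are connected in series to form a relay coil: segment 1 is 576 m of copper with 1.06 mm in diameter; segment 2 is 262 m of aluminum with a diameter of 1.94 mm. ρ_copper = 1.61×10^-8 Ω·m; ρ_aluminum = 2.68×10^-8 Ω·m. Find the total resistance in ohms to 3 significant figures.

12.9 Ω

Segment 1: A = π(d/2)² = π(5.3000e-04 m)² = 8.825e-07 m²
R₁ = ρL/A = (1.61×10^-8)(576)/(8.825e-07) = 10.51 Ω
Segment 2: A = π(d/2)² = π(9.7000e-04 m)² = 2.956e-06 m²
R₂ = (2.68×10^-8)(262)/(2.956e-06) = 2.375 Ω
R = R₁ + R₂ = 12.9 Ω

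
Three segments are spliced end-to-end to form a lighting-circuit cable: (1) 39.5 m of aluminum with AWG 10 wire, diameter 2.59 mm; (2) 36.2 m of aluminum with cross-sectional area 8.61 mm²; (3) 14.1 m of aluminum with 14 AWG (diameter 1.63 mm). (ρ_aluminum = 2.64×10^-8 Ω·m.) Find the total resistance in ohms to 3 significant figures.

Seg 1: A = π(2.59/2 mm)² = π(1.2950e-03 m)² = 5.269e-06 m²
R_1 = (2.64×10^-8)(39.5)/(5.269e-06) = 0.1979 Ω
Seg 2: A = 8.61 mm² = 8.610e-06 m²
R_2 = (2.64×10^-8)(36.2)/(8.610e-06) = 0.111 Ω
Seg 3: A = π(1.63/2 mm)² = π(8.1500e-04 m)² = 2.087e-06 m²
R_3 = (2.64×10^-8)(14.1)/(2.087e-06) = 0.1784 Ω
R_total = R_1 + R_2 + R_3 = 0.487 Ω

0.487 Ω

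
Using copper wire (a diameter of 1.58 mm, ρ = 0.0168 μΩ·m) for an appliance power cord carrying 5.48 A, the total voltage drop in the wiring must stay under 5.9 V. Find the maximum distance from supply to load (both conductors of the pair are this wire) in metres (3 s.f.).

62.8 m

ρ = 0.0168 μΩ·m = 1.68×10^-8 Ω·m
A = π(d/2)² = π(7.9000e-04 m)² = 1.961e-06 m²
L_max = V_max·A/(2·ρI) = (5.9)(1.961e-06)/(2×1.68×10^-8×5.48) = 62.8 m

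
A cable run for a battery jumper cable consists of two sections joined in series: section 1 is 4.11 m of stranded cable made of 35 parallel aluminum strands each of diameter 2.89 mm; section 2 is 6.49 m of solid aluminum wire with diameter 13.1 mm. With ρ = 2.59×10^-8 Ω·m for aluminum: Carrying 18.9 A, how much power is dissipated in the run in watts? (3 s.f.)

0.611 W

Section 1: A_strand = π(1.4450e-03)² = 6.560e-06 m²; R₁ = ρL/(N·A_s) = (2.59×10^-8)(4.11)/(35×6.560e-06) = 4.636×10^-4 Ω
Section 2: A = π(d/2)² = π(6.5500e-03 m)² = 1.348e-04 m²
R₂ = (2.59×10^-8)(6.49)/(1.348e-04) = 0.001247 Ω
R = R₁ + R₂ = 0.001711 Ω
P = I²R = (18.9)² × 0.001711 = 0.611 W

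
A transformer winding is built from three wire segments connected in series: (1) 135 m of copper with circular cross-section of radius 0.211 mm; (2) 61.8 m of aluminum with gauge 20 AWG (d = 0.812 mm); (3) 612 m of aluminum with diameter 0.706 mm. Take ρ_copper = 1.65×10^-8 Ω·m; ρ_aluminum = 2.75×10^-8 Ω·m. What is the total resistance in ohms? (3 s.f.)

Seg 1: A = πr² = π(2.1100e-04 m)² = 1.399e-07 m²
R_1 = (1.65×10^-8)(135)/(1.399e-07) = 15.93 Ω
Seg 2: A = π(0.812/2 mm)² = π(4.0600e-04 m)² = 5.178e-07 m²
R_2 = (2.75×10^-8)(61.8)/(5.178e-07) = 3.282 Ω
Seg 3: A = π(d/2)² = π(3.5300e-04 m)² = 3.915e-07 m²
R_3 = (2.75×10^-8)(612)/(3.915e-07) = 42.99 Ω
R_total = R_1 + R_2 + R_3 = 62.2 Ω

62.2 Ω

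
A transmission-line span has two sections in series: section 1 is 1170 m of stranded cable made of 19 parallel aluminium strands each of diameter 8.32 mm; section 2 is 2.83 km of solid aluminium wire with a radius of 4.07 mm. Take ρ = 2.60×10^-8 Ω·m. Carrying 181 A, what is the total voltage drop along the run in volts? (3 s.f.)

261 V

Section 1: A_strand = π(4.1600e-03)² = 5.437e-05 m²; R₁ = ρL/(N·A_s) = (2.60×10^-8)(1170)/(19×5.437e-05) = 0.02945 Ω
Section 2: A = πr² = π(4.0700e-03 m)² = 5.204e-05 m²
R₂ = (2.60×10^-8)(2830)/(5.204e-05) = 1.414 Ω
R = R₁ + R₂ = 1.443 Ω
V = IR = 181 × 1.443 = 261 V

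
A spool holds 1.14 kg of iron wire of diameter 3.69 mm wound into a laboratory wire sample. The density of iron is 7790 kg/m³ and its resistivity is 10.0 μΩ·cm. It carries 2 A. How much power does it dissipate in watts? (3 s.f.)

ρ = 10.0 μΩ·cm = 1.00×10^-7 Ω·m
A = π(d/2)² = π(1.8450e-03 m)² = 1.0694e-05 m²
L = m/(density·A) = 1.14/(7790×1.0694e-05) = 13.68 m
R = ρL/A = (1.00×10^-7)(13.68)/(1.0694e-05) = 0.128 Ω
P = I²R = (2)² × 0.128 = 0.512 W

0.512 W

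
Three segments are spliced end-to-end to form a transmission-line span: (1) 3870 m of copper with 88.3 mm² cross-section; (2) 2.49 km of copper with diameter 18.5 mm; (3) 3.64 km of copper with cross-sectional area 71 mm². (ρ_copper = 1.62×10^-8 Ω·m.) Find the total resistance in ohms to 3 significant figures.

1.69 Ω

Seg 1: A = 88.3 mm² = 8.830e-05 m²
R_1 = (1.62×10^-8)(3870)/(8.830e-05) = 0.71 Ω
Seg 2: A = π(d/2)² = π(9.2500e-03 m)² = 2.688e-04 m²
R_2 = (1.62×10^-8)(2490)/(2.688e-04) = 0.1501 Ω
Seg 3: A = 71 mm² = 7.100e-05 m²
R_3 = (1.62×10^-8)(3640)/(7.100e-05) = 0.8305 Ω
R_total = R_1 + R_2 + R_3 = 1.69 Ω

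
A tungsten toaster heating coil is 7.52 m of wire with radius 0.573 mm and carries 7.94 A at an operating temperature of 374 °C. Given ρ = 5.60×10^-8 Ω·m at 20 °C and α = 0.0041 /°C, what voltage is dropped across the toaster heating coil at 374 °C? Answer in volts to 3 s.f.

7.95 V

A = πr² = π(5.7300e-04 m)² = 1.031e-06 m²
R₍20₎ = ρL/A = (5.60×10^-8)(7.52)/(1.031e-06) = 0.4083 Ω
R₍374₎ = R₍20₎(1 + αΔT) = 0.4083 × (1 + 0.0041×354) = 1.001 Ω
V = IR = 7.94 × 1.001 = 7.95 V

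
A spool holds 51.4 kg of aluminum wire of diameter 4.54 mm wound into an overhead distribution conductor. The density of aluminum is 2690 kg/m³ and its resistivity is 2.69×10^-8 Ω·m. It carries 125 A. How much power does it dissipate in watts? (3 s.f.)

A = π(d/2)² = π(2.2700e-03 m)² = 1.6188e-05 m²
L = m/(density·A) = 51.4/(2690×1.6188e-05) = 1180 m
R = ρL/A = (2.69×10^-8)(1180)/(1.6188e-05) = 1.961 Ω
P = I²R = (125)² × 1.961 = 30600 W

30600 W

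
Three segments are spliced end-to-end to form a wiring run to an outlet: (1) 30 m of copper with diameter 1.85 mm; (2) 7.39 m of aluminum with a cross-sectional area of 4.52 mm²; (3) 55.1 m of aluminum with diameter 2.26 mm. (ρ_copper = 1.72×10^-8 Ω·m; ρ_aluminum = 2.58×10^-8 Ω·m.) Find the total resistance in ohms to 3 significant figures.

0.589 Ω

Seg 1: A = π(d/2)² = π(9.2500e-04 m)² = 2.688e-06 m²
R_1 = (1.72×10^-8)(30)/(2.688e-06) = 0.192 Ω
Seg 2: A = 4.52 mm² = 4.520e-06 m²
R_2 = (2.58×10^-8)(7.39)/(4.520e-06) = 0.04218 Ω
Seg 3: A = π(d/2)² = π(1.1300e-03 m)² = 4.011e-06 m²
R_3 = (2.58×10^-8)(55.1)/(4.011e-06) = 0.3544 Ω
R_total = R_1 + R_2 + R_3 = 0.589 Ω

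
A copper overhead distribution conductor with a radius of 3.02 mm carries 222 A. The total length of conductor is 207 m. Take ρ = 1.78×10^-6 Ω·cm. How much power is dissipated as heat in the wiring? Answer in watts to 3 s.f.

ρ = 1.78×10^-6 Ω·cm = 1.78×10^-8 Ω·m
A = πr² = π(3.0200e-03 m)² = 2.865e-05 m²
R = ρL/A = (1.78×10^-8)(207)/(2.865e-05) = 0.1286 Ω
P = I²R = (222)² × 0.1286 = 6340 W

6340 W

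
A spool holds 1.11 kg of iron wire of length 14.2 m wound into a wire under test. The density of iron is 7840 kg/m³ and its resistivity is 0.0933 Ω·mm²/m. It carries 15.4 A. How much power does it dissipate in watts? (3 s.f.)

31.5 W

ρ = 0.0933 Ω·mm²/m = 9.33×10^-8 Ω·m
A = m/(density·L) = 1.11/(7840×14.2) = 9.9705e-06 m²
R = ρL/A = (9.33×10^-8)(14.2)/(9.9705e-06) = 0.1329 Ω
P = I²R = (15.4)² × 0.1329 = 31.5 W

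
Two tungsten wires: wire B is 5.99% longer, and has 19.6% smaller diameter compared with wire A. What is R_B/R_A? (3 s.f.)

R ∝ L/d², so R_B/R_A = (1 + 5.99/100) × (1 − 19.6/100)⁻²
= 1.06 × 1.547 = 1.64

1.64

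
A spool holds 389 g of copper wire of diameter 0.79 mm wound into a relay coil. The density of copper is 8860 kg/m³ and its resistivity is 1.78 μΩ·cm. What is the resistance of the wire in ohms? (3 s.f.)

ρ = 1.78 μΩ·cm = 1.78×10^-8 Ω·m
A = π(d/2)² = π(3.9500e-04 m)² = 4.9017e-07 m²
L = m/(density·A) = 0.389/(8860×4.9017e-07) = 89.57 m
R = ρL/A = (1.78×10^-8)(89.57)/(4.9017e-07) = 3.25 Ω

3.25 Ω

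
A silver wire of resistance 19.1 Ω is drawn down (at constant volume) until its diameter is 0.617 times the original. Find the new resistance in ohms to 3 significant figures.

132 Ω

Volume constant ⇒ L' = L/r² with r = 0.617. R' = ρL'/A' = ρ(L/r²)/(πr²d₀²/4) = R/r⁴.
R' = 6.9 × 19.1 = 132 Ω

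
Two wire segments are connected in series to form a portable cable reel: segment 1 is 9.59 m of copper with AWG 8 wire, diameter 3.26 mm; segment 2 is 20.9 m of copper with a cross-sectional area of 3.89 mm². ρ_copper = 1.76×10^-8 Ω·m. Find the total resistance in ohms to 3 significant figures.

Segment 1: A = π(3.26/2 mm)² = π(1.6300e-03 m)² = 8.347e-06 m²
R₁ = ρL/A = (1.76×10^-8)(9.59)/(8.347e-06) = 0.02022 Ω
Segment 2: A = 3.89 mm² = 3.890e-06 m²
R₂ = (1.76×10^-8)(20.9)/(3.890e-06) = 0.09456 Ω
R = R₁ + R₂ = 0.115 Ω

0.115 Ω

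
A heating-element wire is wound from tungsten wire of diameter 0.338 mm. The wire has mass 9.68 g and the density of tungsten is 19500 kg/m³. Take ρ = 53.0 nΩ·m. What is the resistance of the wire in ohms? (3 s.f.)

3.27 Ω

ρ = 53.0 nΩ·m = 5.30×10^-8 Ω·m
A = π(d/2)² = π(1.6900e-04 m)² = 8.9727e-08 m²
L = m/(density·A) = 0.00968/(19500×8.9727e-08) = 5.532 m
R = ρL/A = (5.30×10^-8)(5.532)/(8.9727e-08) = 3.27 Ω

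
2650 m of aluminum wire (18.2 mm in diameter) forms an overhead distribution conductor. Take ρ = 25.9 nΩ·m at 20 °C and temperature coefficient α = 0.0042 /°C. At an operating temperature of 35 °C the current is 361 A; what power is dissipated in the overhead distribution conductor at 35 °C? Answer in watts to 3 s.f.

ρ = 25.9 nΩ·m = 2.59×10^-8 Ω·m
A = π(d/2)² = π(9.1000e-03 m)² = 2.602e-04 m²
R₍20₎ = ρL/A = (2.59×10^-8)(2650)/(2.602e-04) = 0.2638 Ω
R₍35₎ = R₍20₎(1 + αΔT) = 0.2638 × (1 + 0.0042×15) = 0.2804 Ω
P = I²R = (361)² × 0.2804 = 36500 W

36500 W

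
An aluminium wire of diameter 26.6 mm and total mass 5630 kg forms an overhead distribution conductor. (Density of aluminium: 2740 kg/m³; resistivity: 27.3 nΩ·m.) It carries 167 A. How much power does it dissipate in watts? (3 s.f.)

ρ = 27.3 nΩ·m = 2.73×10^-8 Ω·m
A = π(d/2)² = π(1.3300e-02 m)² = 5.5572e-04 m²
L = m/(density·A) = 5630/(2740×5.5572e-04) = 3697 m
R = ρL/A = (2.73×10^-8)(3697)/(5.5572e-04) = 0.1816 Ω
P = I²R = (167)² × 0.1816 = 5070 W

5070 W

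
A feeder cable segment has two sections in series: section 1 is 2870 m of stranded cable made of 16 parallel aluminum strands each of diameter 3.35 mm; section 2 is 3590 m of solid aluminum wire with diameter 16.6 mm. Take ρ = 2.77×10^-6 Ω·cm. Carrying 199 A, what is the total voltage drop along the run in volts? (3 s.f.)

ρ = 2.77×10^-6 Ω·cm = 2.77×10^-8 Ω·m
Section 1: A_strand = π(1.6750e-03)² = 8.814e-06 m²; R₁ = ρL/(N·A_s) = (2.77×10^-8)(2870)/(16×8.814e-06) = 0.5637 Ω
Section 2: A = π(d/2)² = π(8.3000e-03 m)² = 2.164e-04 m²
R₂ = (2.77×10^-8)(3590)/(2.164e-04) = 0.4595 Ω
R = R₁ + R₂ = 1.023 Ω
V = IR = 199 × 1.023 = 204 V

204 V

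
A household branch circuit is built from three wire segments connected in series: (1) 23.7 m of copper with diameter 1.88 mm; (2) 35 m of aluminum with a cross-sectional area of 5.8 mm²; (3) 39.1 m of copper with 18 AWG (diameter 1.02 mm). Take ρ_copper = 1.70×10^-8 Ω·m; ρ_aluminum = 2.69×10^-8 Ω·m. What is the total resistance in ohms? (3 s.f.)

1.12 Ω

Seg 1: A = π(d/2)² = π(9.4000e-04 m)² = 2.776e-06 m²
R_1 = (1.70×10^-8)(23.7)/(2.776e-06) = 0.1451 Ω
Seg 2: A = 5.8 mm² = 5.800e-06 m²
R_2 = (2.69×10^-8)(35)/(5.800e-06) = 0.1623 Ω
Seg 3: A = π(1.02/2 mm)² = π(5.1000e-04 m)² = 8.171e-07 m²
R_3 = (1.70×10^-8)(39.1)/(8.171e-07) = 0.8135 Ω
R_total = R_1 + R_2 + R_3 = 1.12 Ω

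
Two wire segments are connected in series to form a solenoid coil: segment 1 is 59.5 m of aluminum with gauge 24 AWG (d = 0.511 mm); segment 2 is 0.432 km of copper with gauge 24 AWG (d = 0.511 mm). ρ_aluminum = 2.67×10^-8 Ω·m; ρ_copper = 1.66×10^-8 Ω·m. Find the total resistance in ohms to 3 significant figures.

42.7 Ω

Segment 1: A = π(0.511/2 mm)² = π(2.5550e-04 m)² = 2.051e-07 m²
R₁ = ρL/A = (2.67×10^-8)(59.5)/(2.051e-07) = 7.746 Ω
R₂ = (1.66×10^-8)(432)/(2.051e-07) = 34.97 Ω
R = R₁ + R₂ = 42.7 Ω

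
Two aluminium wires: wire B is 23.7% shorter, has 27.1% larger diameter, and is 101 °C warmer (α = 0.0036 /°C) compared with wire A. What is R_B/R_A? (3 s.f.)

0.644

R ∝ ρL/d² with ρ ∝ (1+αΔT), so R_B/R_A = (1 − 23.7/100) × (1 + 27.1/100)⁻² × (1 + 0.0036×101)
= 0.763 × 0.619 × 1.364 = 0.644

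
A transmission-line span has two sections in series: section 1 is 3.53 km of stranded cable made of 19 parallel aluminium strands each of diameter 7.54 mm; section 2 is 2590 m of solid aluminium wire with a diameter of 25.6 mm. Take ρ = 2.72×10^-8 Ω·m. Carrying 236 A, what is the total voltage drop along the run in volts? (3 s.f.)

Section 1: A_strand = π(3.7700e-03)² = 4.465e-05 m²; R₁ = ρL/(N·A_s) = (2.72×10^-8)(3530)/(19×4.465e-05) = 0.1132 Ω
Section 2: A = π(d/2)² = π(1.2800e-02 m)² = 5.147e-04 m²
R₂ = (2.72×10^-8)(2590)/(5.147e-04) = 0.1369 Ω
R = R₁ + R₂ = 0.25 Ω
V = IR = 236 × 0.25 = 59.0 V

59.0 V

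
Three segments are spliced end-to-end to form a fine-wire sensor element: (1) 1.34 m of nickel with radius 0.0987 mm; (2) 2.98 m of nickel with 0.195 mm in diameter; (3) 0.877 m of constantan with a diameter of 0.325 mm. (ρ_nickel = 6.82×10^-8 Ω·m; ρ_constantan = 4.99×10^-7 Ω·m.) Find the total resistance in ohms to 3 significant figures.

Seg 1: A = πr² = π(9.8700e-05 m)² = 3.060e-08 m²
R_1 = (6.82×10^-8)(1.34)/(3.060e-08) = 2.986 Ω
Seg 2: A = π(d/2)² = π(9.7500e-05 m)² = 2.986e-08 m²
R_2 = (6.82×10^-8)(2.98)/(2.986e-08) = 6.805 Ω
Seg 3: A = π(d/2)² = π(1.6250e-04 m)² = 8.296e-08 m²
R_3 = (4.99×10^-7)(0.877)/(8.296e-08) = 5.275 Ω
R_total = R_1 + R_2 + R_3 = 15.1 Ω

15.1 Ω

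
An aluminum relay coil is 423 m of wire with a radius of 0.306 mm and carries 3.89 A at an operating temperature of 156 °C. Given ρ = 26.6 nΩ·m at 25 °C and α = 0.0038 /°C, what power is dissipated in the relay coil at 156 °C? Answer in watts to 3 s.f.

ρ = 26.6 nΩ·m = 2.66×10^-8 Ω·m
A = πr² = π(3.0600e-04 m)² = 2.942e-07 m²
R₍25₎ = ρL/A = (2.66×10^-8)(423)/(2.942e-07) = 38.25 Ω
R₍156₎ = R₍25₎(1 + αΔT) = 38.25 × (1 + 0.0038×131) = 57.29 Ω
P = I²R = (3.89)² × 57.29 = 867 W

867 W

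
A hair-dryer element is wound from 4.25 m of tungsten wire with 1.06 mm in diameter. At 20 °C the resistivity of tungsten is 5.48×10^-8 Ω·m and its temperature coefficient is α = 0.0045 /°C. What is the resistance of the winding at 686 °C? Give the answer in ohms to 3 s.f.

A = π(d/2)² = π(5.3000e-04 m)² = 8.825e-07 m²
R₍20°C₎ = ρL/A = (5.48×10^-8)(4.25)/(8.825e-07) = 0.2639 Ω
R = R₀(1 + αΔT) = 0.2639(1 + 0.0045×666) = 1.05 Ω

1.05 Ω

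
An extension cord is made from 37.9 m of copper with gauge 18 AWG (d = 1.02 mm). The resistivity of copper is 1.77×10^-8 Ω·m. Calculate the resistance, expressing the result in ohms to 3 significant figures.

0.821 Ω

A = π(1.02/2 mm)² = π(5.1000e-04 m)² = 8.171e-07 m²
R = ρL/A = (1.77×10^-8)(37.9 m)/(8.171e-07 m²) = 0.821 Ω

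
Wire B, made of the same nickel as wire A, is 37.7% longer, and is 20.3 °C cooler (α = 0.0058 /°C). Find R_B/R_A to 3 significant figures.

R ∝ ρL/d² with ρ ∝ (1+αΔT), so R_B/R_A = (1 + 37.7/100) × (1 − 0.0058×20.3)
= 1.377 × 0.8823 = 1.21

1.21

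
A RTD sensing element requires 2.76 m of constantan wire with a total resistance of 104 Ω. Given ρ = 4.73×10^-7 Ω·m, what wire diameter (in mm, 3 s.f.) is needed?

0.126 mm

A = ρL/R = (4.73×10^-7)(2.76)/(104) = 1.255e-08 m²
d = 2√(A/π) = 1.264e-04 m = 0.126 mm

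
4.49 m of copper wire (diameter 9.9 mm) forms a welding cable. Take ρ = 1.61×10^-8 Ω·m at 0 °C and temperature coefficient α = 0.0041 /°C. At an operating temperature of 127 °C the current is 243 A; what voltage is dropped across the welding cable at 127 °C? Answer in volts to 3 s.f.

A = π(d/2)² = π(4.9500e-03 m)² = 7.698e-05 m²
R₍0₎ = ρL/A = (1.61×10^-8)(4.49)/(7.698e-05) = 9.391×10^-4 Ω
R₍127₎ = R₍0₎(1 + αΔT) = 9.391×10^-4 × (1 + 0.0041×127) = 0.001428 Ω
V = IR = 243 × 0.001428 = 0.347 V

0.347 V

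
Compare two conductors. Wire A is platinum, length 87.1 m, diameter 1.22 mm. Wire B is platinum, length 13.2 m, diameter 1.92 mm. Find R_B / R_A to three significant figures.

R ∝ ρL/d², so R_B/R_A = (L_B/L_A) × (d_A/d_B)²
= (13.2/87.1) × (1.22/1.92)² = 0.0612

0.0612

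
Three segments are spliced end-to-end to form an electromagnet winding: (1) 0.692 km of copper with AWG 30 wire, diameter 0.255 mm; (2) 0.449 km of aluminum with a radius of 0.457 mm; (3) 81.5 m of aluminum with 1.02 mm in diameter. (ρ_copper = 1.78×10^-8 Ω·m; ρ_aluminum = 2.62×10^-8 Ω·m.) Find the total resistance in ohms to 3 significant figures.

262 Ω

Seg 1: A = π(0.255/2 mm)² = π(1.2750e-04 m)² = 5.107e-08 m²
R_1 = (1.78×10^-8)(692)/(5.107e-08) = 241.2 Ω
Seg 2: A = πr² = π(4.5700e-04 m)² = 6.561e-07 m²
R_2 = (2.62×10^-8)(449)/(6.561e-07) = 17.93 Ω
Seg 3: A = π(d/2)² = π(5.1000e-04 m)² = 8.171e-07 m²
R_3 = (2.62×10^-8)(81.5)/(8.171e-07) = 2.613 Ω
R_total = R_1 + R_2 + R_3 = 262 Ω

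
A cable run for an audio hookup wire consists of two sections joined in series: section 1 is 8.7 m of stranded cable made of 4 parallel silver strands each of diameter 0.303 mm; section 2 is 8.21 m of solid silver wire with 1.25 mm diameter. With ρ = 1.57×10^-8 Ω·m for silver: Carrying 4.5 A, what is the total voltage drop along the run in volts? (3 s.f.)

Section 1: A_strand = π(1.5150e-04)² = 7.211e-08 m²; R₁ = ρL/(N·A_s) = (1.57×10^-8)(8.7)/(4×7.211e-08) = 0.4736 Ω
Section 2: A = π(d/2)² = π(6.2500e-04 m)² = 1.227e-06 m²
R₂ = (1.57×10^-8)(8.21)/(1.227e-06) = 0.105 Ω
R = R₁ + R₂ = 0.5786 Ω
V = IR = 4.5 × 0.5786 = 2.60 V

2.60 V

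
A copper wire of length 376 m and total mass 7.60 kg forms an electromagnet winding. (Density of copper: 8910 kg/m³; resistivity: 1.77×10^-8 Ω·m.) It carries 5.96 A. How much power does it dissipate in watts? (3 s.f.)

104 W

A = m/(density·L) = 7.6/(8910×376) = 2.2685e-06 m²
R = ρL/A = (1.77×10^-8)(376)/(2.2685e-06) = 2.934 Ω
P = I²R = (5.96)² × 2.934 = 104 W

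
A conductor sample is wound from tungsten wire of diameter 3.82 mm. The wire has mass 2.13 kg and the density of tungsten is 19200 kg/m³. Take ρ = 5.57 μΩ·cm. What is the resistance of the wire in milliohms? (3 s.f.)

47.0 mΩ

ρ = 5.57 μΩ·cm = 5.57×10^-8 Ω·m
A = π(d/2)² = π(1.9100e-03 m)² = 1.1461e-05 m²
L = m/(density·A) = 2.13/(19200×1.1461e-05) = 9.68 m
R = ρL/A = (5.57×10^-8)(9.68)/(1.1461e-05) = 47.0 mΩ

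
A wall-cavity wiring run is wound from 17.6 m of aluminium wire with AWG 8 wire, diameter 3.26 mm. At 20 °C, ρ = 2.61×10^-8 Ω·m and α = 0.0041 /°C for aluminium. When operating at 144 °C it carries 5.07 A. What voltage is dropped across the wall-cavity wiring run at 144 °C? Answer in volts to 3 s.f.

A = π(3.26/2 mm)² = π(1.6300e-03 m)² = 8.347e-06 m²
R₍20₎ = ρL/A = (2.61×10^-8)(17.6)/(8.347e-06) = 0.05503 Ω
R₍144₎ = R₍20₎(1 + αΔT) = 0.05503 × (1 + 0.0041×124) = 0.08301 Ω
V = IR = 5.07 × 0.08301 = 0.421 V

0.421 V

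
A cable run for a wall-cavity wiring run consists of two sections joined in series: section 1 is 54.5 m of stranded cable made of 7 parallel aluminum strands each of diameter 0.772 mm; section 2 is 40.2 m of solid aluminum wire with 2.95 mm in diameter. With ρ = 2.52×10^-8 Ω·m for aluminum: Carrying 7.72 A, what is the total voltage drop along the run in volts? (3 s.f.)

4.38 V

Section 1: A_strand = π(3.8600e-04)² = 4.681e-07 m²; R₁ = ρL/(N·A_s) = (2.52×10^-8)(54.5)/(7×4.681e-07) = 0.4192 Ω
Section 2: A = π(d/2)² = π(1.4750e-03 m)² = 6.835e-06 m²
R₂ = (2.52×10^-8)(40.2)/(6.835e-06) = 0.1482 Ω
R = R₁ + R₂ = 0.5674 Ω
V = IR = 7.72 × 0.5674 = 4.38 V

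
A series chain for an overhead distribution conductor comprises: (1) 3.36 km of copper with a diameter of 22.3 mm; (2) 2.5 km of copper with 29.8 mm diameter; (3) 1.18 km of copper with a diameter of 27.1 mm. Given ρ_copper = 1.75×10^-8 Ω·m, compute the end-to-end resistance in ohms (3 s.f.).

0.249 Ω

Seg 1: A = π(d/2)² = π(1.1150e-02 m)² = 3.906e-04 m²
R_1 = (1.75×10^-8)(3360)/(3.906e-04) = 0.1505 Ω
Seg 2: A = π(d/2)² = π(1.4900e-02 m)² = 6.975e-04 m²
R_2 = (1.75×10^-8)(2500)/(6.975e-04) = 0.06273 Ω
Seg 3: A = π(d/2)² = π(1.3550e-02 m)² = 5.768e-04 m²
R_3 = (1.75×10^-8)(1180)/(5.768e-04) = 0.0358 Ω
R_total = R_1 + R_2 + R_3 = 0.249 Ω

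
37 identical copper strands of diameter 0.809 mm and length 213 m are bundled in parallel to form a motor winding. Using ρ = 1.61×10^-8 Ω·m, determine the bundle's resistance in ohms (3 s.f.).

0.180 Ω

A_strand = π(4.0450e-04 m)² = 5.140e-07 m²
R_strand = ρL/A = (1.61×10^-8)(213)/(5.140e-07) = 6.671 Ω
R_total = R_strand/N = 6.671/37 = 0.180 Ω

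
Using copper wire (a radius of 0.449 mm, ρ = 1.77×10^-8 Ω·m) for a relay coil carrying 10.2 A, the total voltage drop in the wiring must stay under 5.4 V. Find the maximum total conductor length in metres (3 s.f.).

18.9 m

A = πr² = π(4.4900e-04 m)² = 6.333e-07 m²
L_max = V_max·A/(1·ρI) = (5.4)(6.333e-07)/(1.77×10^-8×10.2) = 18.9 m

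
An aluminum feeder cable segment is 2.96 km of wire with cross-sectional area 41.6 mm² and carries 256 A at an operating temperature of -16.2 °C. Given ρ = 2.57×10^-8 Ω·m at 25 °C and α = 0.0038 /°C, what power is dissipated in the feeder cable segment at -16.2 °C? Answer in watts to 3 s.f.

A = 41.6 mm² = 4.160e-05 m²
R₍25₎ = ρL/A = (2.57×10^-8)(2960)/(4.160e-05) = 1.829 Ω
R₍-16.2₎ = R₍25₎(1 + αΔT) = 1.829 × (1 + 0.0038×-41.2) = 1.542 Ω
P = I²R = (256)² × 1.542 = 1.01×10^5 W

1.01×10^5 W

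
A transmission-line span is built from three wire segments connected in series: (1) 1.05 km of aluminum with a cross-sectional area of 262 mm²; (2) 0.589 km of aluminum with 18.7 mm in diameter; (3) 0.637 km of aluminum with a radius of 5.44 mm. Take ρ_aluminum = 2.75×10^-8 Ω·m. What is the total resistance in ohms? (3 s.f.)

Seg 1: A = 262 mm² = 2.620e-04 m²
R_1 = (2.75×10^-8)(1050)/(2.620e-04) = 0.1102 Ω
Seg 2: A = π(d/2)² = π(9.3500e-03 m)² = 2.746e-04 m²
R_2 = (2.75×10^-8)(589)/(2.746e-04) = 0.05898 Ω
Seg 3: A = πr² = π(5.4400e-03 m)² = 9.297e-05 m²
R_3 = (2.75×10^-8)(637)/(9.297e-05) = 0.1884 Ω
R_total = R_1 + R_2 + R_3 = 0.358 Ω

0.358 Ω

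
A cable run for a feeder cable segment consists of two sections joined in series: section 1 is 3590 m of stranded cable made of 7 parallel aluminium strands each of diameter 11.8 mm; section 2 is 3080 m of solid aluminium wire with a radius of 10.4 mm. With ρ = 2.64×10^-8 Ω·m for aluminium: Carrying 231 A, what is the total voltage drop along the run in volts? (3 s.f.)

Section 1: A_strand = π(5.9000e-03)² = 1.094e-04 m²; R₁ = ρL/(N·A_s) = (2.64×10^-8)(3590)/(7×1.094e-04) = 0.1238 Ω
Section 2: A = πr² = π(1.0400e-02 m)² = 3.398e-04 m²
R₂ = (2.64×10^-8)(3080)/(3.398e-04) = 0.2393 Ω
R = R₁ + R₂ = 0.3631 Ω
V = IR = 231 × 0.3631 = 83.9 V

83.9 V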